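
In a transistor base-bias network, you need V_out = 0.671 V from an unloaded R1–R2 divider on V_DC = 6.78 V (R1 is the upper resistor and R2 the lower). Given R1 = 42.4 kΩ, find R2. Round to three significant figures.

R2 ≈ 4.66 kΩ

Required fraction k = V_out/V_DC = 0.09897.
Rearranging, R2 = R1·k/(1−k) = 42.4 × 0.1098 = 4.657 kΩ.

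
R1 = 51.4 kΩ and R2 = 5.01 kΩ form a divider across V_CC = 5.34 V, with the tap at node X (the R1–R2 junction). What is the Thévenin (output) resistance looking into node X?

R_th ≈ 4.57 kΩ

Zeroing V_CC shorts the top of R1 to ground, so R_th = R1 ‖ R2 = 4.565 kΩ.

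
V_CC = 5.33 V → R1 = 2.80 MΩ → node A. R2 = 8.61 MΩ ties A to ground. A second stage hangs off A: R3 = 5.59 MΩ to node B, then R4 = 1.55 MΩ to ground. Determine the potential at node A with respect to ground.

The second stage (R3 + R4 = 7.140 MΩ) loads node A in parallel with R2.
R2 ‖ (R3+R4) = 3.903 MΩ.
So V_A = 5.33 × 0.5823 = 3.104 V.

V_A ≈ 3.10 V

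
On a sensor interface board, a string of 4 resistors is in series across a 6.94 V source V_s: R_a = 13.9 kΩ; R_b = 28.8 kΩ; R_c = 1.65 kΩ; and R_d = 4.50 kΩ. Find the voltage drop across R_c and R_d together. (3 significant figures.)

ΣR = 13.9 + 28.8 + 1.65 + 4.50 = 48.85 kΩ.
R_{R_c..R_d} = 1.65 + 4.50 = 6.150 kΩ.
By the voltage-divider rule, V = 6.94 × 6.150/48.85 = 0.8737 V.

V ≈ 0.874 V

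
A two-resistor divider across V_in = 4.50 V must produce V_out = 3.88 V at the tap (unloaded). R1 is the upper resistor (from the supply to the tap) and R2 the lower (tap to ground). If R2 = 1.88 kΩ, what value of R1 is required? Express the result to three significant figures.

R1 ≈ 0.300 kΩ

Required fraction k = V_out/V_in = 0.8622.
Rearranging, R1 = R2·(1−k)/k = 1.88 × 0.1598 = 0.3004 kΩ.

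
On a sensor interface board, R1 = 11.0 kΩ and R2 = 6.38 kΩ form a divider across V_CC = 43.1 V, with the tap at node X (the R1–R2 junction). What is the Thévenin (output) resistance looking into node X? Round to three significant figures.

With V_CC suppressed (replaced by a short), R_th = R1 ‖ R2 = (11.00 × 6.38)/(11.00 + 6.38) = 4.038 kΩ.

R_th ≈ 4.04 kΩ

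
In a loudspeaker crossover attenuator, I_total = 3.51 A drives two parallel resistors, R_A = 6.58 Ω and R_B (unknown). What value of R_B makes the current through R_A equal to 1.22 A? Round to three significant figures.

R_B ≈ 3.51 Ω

In a two-way split, I_A/I_total = R_B/(R_A + R_B).
1.22/3.51 = R_B/(R_A + R_B) → R_B = R_A · (0.3476)/(1 − 0.3476) = 6.58 × 0.5328 = 3.506 Ω.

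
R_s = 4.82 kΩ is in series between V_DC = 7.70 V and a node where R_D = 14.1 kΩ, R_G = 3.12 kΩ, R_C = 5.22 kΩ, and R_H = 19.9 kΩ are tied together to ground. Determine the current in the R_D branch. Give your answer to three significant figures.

I ≈ 0.135 mA

Equivalent of the parallel group: R_p = 1.579 kΩ.
V_A = 7.70 × 1.579/6.399 = 1.900 V.
Branch current I = V_A/R_D = 1.900/14.1 = 0.1348 mA.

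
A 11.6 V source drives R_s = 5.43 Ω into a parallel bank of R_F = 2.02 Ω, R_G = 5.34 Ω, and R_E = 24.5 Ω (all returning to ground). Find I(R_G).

Parallel bank: R_p = 1/(1/2.02 + 1/5.34 + 1/24.5) = 1.383 Ω.
Node voltage V_A = V_s · R_p/(R_s + R_p) = 11.6 × 0.2030 = 2.355 V.
I(R_G) = V_A / R_G = 2.355/5.34 = 0.4409 A.

I ≈ 0.441 A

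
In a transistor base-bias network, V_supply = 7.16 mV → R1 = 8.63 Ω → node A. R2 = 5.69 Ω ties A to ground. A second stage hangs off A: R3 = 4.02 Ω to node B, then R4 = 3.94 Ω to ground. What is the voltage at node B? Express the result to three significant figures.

Looking into the second stage from A: R3 + R4 = 7.960 Ω appears in parallel with R2.
R2 ‖ (R3+R4) = 3.318 Ω.
V_A = 7.16 × 3.318/(8.63 + 3.318) = 1.988 mV.
Stage 2 is unloaded, so V_B = V_A · R4/(R3+R4) = 1.988 × 3.94/7.960 = 0.9842 mV.

V_B ≈ 0.984 mV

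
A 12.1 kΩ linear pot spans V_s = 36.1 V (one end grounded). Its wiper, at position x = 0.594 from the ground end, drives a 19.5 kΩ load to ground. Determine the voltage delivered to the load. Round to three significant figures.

Split the track: R_lower = x·R_p = 7.187 kΩ, R_upper = (1−x)·R_p = 4.913 kΩ.
(x·R_p) ‖ R_L = 5.252 kΩ.
Loaded-divider output: V_out = 36.1 × 0.5167 = 18.65 V.

V_out ≈ 18.7 V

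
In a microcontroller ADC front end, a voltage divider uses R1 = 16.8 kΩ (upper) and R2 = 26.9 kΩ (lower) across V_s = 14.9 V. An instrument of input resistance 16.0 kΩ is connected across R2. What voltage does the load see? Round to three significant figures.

V_out ≈ 5.57 V

The load sits in parallel with R2, giving an effective lower resistance R2' = R2·R_L/(R2+R_L) = 10.03 kΩ.
Then V_out = V_s · R2'/(R1 + R2') = 14.9 × 10.03/26.83 = 5.571 V.
(Unloaded it would be 9.17 V; the load pulls it down.)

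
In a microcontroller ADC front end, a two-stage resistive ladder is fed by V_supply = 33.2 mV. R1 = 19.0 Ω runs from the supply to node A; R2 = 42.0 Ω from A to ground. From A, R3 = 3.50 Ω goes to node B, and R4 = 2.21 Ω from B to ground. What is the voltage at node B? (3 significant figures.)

V_B ≈ 2.69 mV

The second stage (R3 + R4 = 5.710 Ω) loads node A in parallel with R2.
Effective lower resistance at A: R2 ‖ 5.710 = 5.027 Ω.
So V_A = 33.2 × 0.2092 = 6.946 mV.
Then the unloaded second divider: V_B = V_A × R4/(R3+R4) = 6.946 × 0.3870 = 2.688 mV.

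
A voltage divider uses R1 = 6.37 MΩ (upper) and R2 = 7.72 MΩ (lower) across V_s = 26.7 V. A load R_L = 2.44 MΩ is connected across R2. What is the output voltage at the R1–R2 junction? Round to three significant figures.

R2 ‖ R_L = (7.72 × 2.44)/(7.72 + 2.44) = 1.854 MΩ.
Now apply the divider: V_out = 26.7 × 0.2254 = 6.019 V.
(Unloaded it would be 14.6 V; the load pulls it down.)

V_out ≈ 6.02 V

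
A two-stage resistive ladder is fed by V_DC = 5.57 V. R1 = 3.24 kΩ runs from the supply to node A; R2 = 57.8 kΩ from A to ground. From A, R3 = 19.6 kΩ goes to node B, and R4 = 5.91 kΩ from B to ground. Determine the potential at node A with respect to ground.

The second stage (R3 + R4 = 25.51 kΩ) loads node A in parallel with R2.
Effective lower resistance at A: R2 ‖ 25.51 = 17.70 kΩ.
So V_A = 5.57 × 0.8453 = 4.708 V.

V_A ≈ 4.71 V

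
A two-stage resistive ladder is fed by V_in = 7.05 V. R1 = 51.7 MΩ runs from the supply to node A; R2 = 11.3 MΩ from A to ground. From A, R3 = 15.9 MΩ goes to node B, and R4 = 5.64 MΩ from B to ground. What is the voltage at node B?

V_B ≈ 0.231 V

Looking into the second stage from A: R3 + R4 = 21.54 MΩ appears in parallel with R2.
R2 ‖ (R3+R4) = 7.412 MΩ.
First divider: V_A = V_in · 7.412/(51.7 + 7.412) = 0.8840 V.
Stage 2 is unloaded, so V_B = V_A · R4/(R3+R4) = 0.8840 × 5.64/21.54 = 0.2315 V.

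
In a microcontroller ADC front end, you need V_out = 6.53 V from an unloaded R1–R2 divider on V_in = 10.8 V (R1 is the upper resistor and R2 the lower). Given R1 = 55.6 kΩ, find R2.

R2 ≈ 85.0 kΩ

Required fraction k = V_out/V_in = 0.6046.
R2 = R1 · 0.6046/(1 − 0.6046) = 85.03 kΩ.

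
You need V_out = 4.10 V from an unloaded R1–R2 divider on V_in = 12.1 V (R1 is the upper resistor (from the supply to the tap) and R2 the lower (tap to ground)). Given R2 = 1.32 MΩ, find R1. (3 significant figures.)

R1 ≈ 2.58 MΩ

V_out/V_in = R2/(R1+R2) = 0.3388.
R1 = R2·(1/k − 1) = 1.32 × 1.951 = 2.576 MΩ.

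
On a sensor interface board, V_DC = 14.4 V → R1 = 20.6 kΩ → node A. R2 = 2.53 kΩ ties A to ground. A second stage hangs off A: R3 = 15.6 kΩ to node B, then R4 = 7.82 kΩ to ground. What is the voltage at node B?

V_B ≈ 0.480 V

The second stage (R3 + R4 = 23.42 kΩ) loads node A in parallel with R2.
Effective lower resistance at A: R2 ‖ 23.42 = 2.283 kΩ.
V_A = 14.4 × 2.283/(20.6 + 2.283) = 1.437 V.
Then the unloaded second divider: V_B = V_A × R4/(R3+R4) = 1.437 × 0.3339 = 0.4798 V.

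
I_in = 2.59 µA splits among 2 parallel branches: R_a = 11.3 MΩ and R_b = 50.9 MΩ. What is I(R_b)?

I ≈ 0.471 µA

With just two branches, the current splits inversely with resistance.
I(R_b) = 2.59 × 11.3/(11.3 + 50.9) = 2.59 × 0.1817 = 0.4705 µA.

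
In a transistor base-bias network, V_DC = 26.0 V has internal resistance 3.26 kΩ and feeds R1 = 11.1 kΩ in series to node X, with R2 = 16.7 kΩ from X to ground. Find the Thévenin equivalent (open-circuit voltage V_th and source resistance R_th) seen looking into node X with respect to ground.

V_th ≈ 14.0 V, R_th ≈ 7.72 kΩ

R1' = 3.26 + 11.1 = 14.36 kΩ (source resistance + R1).
V_th is the unloaded tap voltage: V_DC · R2/(R1'+R2) = 26.0 × 0.5377 = 13.98 V.
Looking into X with the source shorted: R_th = R1'·R2/(R1'+R2) = 14.36 × 16.7/31.06 = 7.721 kΩ.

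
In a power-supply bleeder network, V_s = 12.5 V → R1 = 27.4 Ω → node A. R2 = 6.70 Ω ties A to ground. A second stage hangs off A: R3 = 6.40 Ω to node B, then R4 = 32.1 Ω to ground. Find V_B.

V_B ≈ 1.80 V

The second stage (R3 + R4 = 38.50 Ω) loads node A in parallel with R2.
Effective lower resistance at A: R2 ‖ 38.50 = 5.707 Ω.
V_A = 12.5 × 5.707/(27.4 + 5.707) = 2.155 V.
Stage 2 is unloaded, so V_B = V_A · R4/(R3+R4) = 2.155 × 32.1/38.50 = 1.797 V.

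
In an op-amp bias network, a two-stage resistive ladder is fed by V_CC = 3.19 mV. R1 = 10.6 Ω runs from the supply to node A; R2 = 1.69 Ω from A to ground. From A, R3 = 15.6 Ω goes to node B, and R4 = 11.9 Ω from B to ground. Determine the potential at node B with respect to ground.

V_B ≈ 0.180 mV

Looking into the second stage from A: R3 + R4 = 27.50 Ω appears in parallel with R2.
R2 ‖ (R3+R4) = 1.592 Ω.
V_A = 3.19 × 1.592/(10.6 + 1.592) = 0.4166 mV.
Stage 2 is unloaded, so V_B = V_A · R4/(R3+R4) = 0.4166 × 11.9/27.50 = 0.1803 mV.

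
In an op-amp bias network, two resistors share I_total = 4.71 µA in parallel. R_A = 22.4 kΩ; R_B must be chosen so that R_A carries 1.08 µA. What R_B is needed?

Two-branch current divider: I_A = I_total · R_B/(R_A + R_B).
With f = 0.2293, R_B = R_A · f/(1−f) = 22.4 × 0.2975 = 6.664 kΩ.

R_B ≈ 6.66 kΩ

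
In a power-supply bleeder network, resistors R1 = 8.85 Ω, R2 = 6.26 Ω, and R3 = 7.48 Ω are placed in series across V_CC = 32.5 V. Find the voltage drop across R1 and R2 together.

V ≈ 21.7 V

Series total: ΣR = 8.85 + 6.26 + 7.48 = 22.59 Ω.
R_{R1..R2} = 8.85 + 6.26 = 15.11 Ω.
V = V_CC · R/ΣR = 32.5 × 0.6689 = 21.74 V.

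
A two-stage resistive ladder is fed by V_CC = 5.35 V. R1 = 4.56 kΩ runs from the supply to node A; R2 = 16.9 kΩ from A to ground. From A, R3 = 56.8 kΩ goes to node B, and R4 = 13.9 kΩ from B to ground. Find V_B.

V_B ≈ 0.788 V

Looking into the second stage from A: R3 + R4 = 70.70 kΩ appears in parallel with R2.
Effective lower resistance at A: R2 ‖ 70.70 = 13.64 kΩ.
So V_A = 5.35 × 0.7494 = 4.010 V.
Stage 2 is unloaded, so V_B = V_A · R4/(R3+R4) = 4.010 × 13.9/70.70 = 0.7883 V.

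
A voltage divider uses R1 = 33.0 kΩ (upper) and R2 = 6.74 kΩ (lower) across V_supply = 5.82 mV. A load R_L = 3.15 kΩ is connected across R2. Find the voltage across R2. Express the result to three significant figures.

R2 ‖ R_L = (6.74 × 3.15)/(6.74 + 3.15) = 2.147 kΩ.
Voltage divider with the loaded lower leg: V_out = 5.82 × 2.147/(33.0 + 2.147) = 5.82 × 0.06108 = 0.3555 mV.

V_out ≈ 0.355 mV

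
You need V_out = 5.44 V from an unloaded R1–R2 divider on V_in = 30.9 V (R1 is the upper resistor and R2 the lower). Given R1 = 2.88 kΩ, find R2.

The divider ratio is R2/(R1+R2) = 5.44/30.9 = 0.1761.
R2 = R1 · 0.1761/(1 − 0.1761) = 0.6154 kΩ.

R2 ≈ 0.615 kΩ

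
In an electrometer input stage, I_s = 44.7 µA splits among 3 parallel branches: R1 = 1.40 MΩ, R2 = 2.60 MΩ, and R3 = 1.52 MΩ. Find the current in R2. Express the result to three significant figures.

Conductances: ΣG = 1/1.40 + 1/2.60 + 1/1.52 = 1.757 (1/MΩ).
By the current-divider rule, I = I_s · G_k/ΣG = 44.7 × 0.2189 = 9.786 µA.

I ≈ 9.79 µA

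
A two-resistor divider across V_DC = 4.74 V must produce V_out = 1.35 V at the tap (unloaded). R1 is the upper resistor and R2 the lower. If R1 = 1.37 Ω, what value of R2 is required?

Required fraction k = V_out/V_DC = 0.2848.
Rearranging, R2 = R1·k/(1−k) = 1.37 × 0.3982 = 0.5456 Ω.

R2 ≈ 0.546 Ω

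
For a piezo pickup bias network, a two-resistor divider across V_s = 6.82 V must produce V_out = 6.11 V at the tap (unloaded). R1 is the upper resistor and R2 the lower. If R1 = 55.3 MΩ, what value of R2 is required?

V_out/V_s = R2/(R1+R2) = 0.8959.
So R2 = R1 · V_out/(V_s − V_out) = 55.3 × 6.11/(6.82 − 6.11) = 55.3 × 8.606 = 475.9 MΩ.

R2 ≈ 476 MΩ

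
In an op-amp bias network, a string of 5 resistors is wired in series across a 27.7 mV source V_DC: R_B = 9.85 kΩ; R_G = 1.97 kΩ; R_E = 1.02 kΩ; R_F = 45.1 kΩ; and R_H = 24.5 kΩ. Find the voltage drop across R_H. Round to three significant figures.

V ≈ 8.23 mV

Series total: ΣR = 9.85 + 1.97 + 1.02 + 45.1 + 24.5 = 82.44 kΩ.
V = V_DC · R/ΣR = 27.7 × 0.2972 = 8.232 mV.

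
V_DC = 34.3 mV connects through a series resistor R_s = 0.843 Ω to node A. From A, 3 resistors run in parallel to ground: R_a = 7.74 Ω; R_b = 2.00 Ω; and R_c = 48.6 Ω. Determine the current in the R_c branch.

I ≈ 0.456 mA

Equivalent of the parallel group: R_p = 1.539 Ω.
V_A by voltage divider: V_A = 34.3 × 1.539/(0.843 + 1.539) = 22.16 mV.
I(R_c) = V_A / R_c = 22.16/48.6 = 0.4560 mA.
(Check via current divider: I_total = 14.40 mA; share G_k/ΣG = 0.03167 → same result.)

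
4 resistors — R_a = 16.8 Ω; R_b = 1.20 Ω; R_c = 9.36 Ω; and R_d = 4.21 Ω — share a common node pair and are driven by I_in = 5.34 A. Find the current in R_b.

I ≈ 3.60 A

Total conductance ΣG = 1/16.8 + 1/1.20 + 1/9.36 + 1/4.21 = 1.237 (units of 1/Ω).
R_b takes the fraction G_k/ΣG = 0.8333/1.237 = 0.6736, so I = 5.34 × 0.6736 = 3.597 A.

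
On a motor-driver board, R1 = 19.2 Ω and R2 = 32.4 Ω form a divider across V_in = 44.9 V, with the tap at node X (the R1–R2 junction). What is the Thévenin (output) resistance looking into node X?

Zeroing V_in shorts the top of R1 to ground, so R_th = R1 ‖ R2 = 12.06 Ω.

R_th ≈ 12.1 Ω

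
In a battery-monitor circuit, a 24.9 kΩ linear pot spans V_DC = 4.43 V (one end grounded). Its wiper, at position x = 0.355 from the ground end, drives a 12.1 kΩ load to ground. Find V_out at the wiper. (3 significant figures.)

The pot divides into 16.06 kΩ above the wiper and 8.839 kΩ below.
R_L loads the lower segment: effective lower R = 5.108 kΩ.
Loaded-divider output: V_out = 4.43 × 0.2413 = 1.069 V.
(Unloaded: V_out = x·V_DC = 1.57 V.)

V_out ≈ 1.07 V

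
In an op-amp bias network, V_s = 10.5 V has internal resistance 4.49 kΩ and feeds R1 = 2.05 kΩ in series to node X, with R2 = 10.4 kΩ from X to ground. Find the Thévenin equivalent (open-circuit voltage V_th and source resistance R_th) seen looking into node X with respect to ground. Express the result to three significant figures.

R1' = 4.49 + 2.05 = 6.540 kΩ (source resistance + R1).
V_th is the unloaded tap voltage: V_s · R2/(R1'+R2) = 10.5 × 0.6139 = 6.446 V.
Looking into X with the source shorted: R_th = R1'·R2/(R1'+R2) = 6.540 × 10.4/16.94 = 4.015 kΩ.

V_th ≈ 6.45 V, R_th ≈ 4.02 kΩ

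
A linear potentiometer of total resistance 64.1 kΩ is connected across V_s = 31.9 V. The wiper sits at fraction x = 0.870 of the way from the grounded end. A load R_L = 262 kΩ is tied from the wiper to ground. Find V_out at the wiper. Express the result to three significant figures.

The pot divides into 8.333 kΩ above the wiper and 55.77 kΩ below.
R_L loads the lower segment: effective lower R = 45.98 kΩ.
V_out = 31.9 × 45.98/(8.333 + 45.98) = 27.01 V.
(Unloaded: V_out = x·V_s = 27.8 V.)

V_out ≈ 27.0 V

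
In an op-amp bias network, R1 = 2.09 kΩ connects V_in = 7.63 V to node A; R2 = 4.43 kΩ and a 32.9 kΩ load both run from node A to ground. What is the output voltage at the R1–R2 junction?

First combine the lower leg with the load: R2 ‖ R_L = 3.904 kΩ.
Now apply the divider: V_out = 7.63 × 0.6513 = 4.970 V.
(Unloaded it would be 5.18 V; the load pulls it down.)

V_out ≈ 4.97 V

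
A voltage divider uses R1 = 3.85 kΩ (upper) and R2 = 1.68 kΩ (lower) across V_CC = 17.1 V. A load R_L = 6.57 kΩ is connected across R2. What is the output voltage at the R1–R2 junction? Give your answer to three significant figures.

V_out ≈ 4.41 V

The load sits in parallel with R2, giving an effective lower resistance R2' = R2·R_L/(R2+R_L) = 1.338 kΩ.
Voltage divider with the loaded lower leg: V_out = 17.1 × 1.338/(3.85 + 1.338) = 17.1 × 0.2579 = 4.410 V.
(Unloaded it would be 5.19 V; the load pulls it down.)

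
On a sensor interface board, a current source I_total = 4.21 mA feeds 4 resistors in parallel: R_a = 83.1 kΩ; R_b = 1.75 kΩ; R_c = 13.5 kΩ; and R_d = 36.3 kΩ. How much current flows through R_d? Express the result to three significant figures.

ΣG = 1/83.1 + 1/1.75 + 1/13.5 + 1/36.3 = 0.6851.
Current divider: I(R_d) = I_total · G_k/ΣG = 4.21 × (0.02755/0.6851) = 4.21 × 0.04021 = 0.1693 mA.

I ≈ 0.169 mA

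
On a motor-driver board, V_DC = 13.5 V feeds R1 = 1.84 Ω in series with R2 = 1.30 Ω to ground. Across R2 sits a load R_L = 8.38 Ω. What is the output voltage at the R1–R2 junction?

R2 ‖ R_L = (1.30 × 8.38)/(1.30 + 8.38) = 1.125 Ω.
Voltage divider with the loaded lower leg: V_out = 13.5 × 1.125/(1.84 + 1.125) = 13.5 × 0.3795 = 5.123 V.

V_out ≈ 5.12 V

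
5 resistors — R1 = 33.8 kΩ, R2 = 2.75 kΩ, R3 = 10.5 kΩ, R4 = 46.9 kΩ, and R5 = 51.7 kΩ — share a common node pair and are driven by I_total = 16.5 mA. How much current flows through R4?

I ≈ 0.665 mA

ΣG = 1/33.8 + 1/2.75 + 1/10.5 + 1/46.9 + 1/51.7 = 0.5291.
By the current-divider rule, I = I_total · G_k/ΣG = 16.5 × 0.04030 = 0.6649 mA.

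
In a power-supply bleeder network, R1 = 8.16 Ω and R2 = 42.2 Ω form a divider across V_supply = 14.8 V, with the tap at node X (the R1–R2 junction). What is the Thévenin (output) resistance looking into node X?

R_th ≈ 6.84 Ω

With V_supply suppressed (replaced by a short), R_th = R1 ‖ R2 = (8.160 × 42.2)/(8.160 + 42.2) = 6.838 Ω.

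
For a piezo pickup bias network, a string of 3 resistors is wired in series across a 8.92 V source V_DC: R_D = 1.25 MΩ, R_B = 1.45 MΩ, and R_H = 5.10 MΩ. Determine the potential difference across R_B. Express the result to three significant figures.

V ≈ 1.66 V

Total series resistance ΣR = 1.25 + 1.45 + 5.10 = 7.800 MΩ.
V = V_DC · R/ΣR = 8.92 × 0.1859 = 1.658 V.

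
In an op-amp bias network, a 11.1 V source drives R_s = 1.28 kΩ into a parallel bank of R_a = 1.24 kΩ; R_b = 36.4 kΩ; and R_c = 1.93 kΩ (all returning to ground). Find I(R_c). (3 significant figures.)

I ≈ 2.11 mA

Equivalent of the parallel group: R_p = 0.7396 kΩ.
V_A by voltage divider: V_A = 11.1 × 0.7396/(1.28 + 0.7396) = 4.065 V.
Branch current I = V_A/R_c = 4.065/1.93 = 2.106 mA.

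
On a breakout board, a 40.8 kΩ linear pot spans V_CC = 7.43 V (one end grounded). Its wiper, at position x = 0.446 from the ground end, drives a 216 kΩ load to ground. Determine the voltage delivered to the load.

V_out ≈ 3.17 V

Lower segment x·R_p = 18.20 kΩ; upper segment (1−x)·R_p = 22.60 kΩ.
Lower segment in parallel with the load: 18.20 ‖ 216 = 16.78 kΩ.
Then V_out = V_CC · 16.78/(22.60 + 16.78) = 3.166 V.
(Unloaded: V_out = x·V_CC = 3.31 V.)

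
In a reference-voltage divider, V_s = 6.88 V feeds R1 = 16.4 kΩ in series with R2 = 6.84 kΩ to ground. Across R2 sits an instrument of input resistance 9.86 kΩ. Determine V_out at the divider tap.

V_out ≈ 1.36 V

R2 ‖ R_L = (6.84 × 9.86)/(6.84 + 9.86) = 4.038 kΩ.
Now apply the divider: V_out = 6.88 × 0.1976 = 1.359 V.
(Unloaded it would be 2.02 V; the load pulls it down.)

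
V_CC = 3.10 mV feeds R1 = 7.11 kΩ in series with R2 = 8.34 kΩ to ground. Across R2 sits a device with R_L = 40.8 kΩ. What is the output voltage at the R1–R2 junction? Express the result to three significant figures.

V_out ≈ 1.53 mV

The load sits in parallel with R2, giving an effective lower resistance R2' = R2·R_L/(R2+R_L) = 6.925 kΩ.
Then V_out = V_CC · R2'/(R1 + R2') = 3.10 × 6.925/14.03 = 1.530 mV.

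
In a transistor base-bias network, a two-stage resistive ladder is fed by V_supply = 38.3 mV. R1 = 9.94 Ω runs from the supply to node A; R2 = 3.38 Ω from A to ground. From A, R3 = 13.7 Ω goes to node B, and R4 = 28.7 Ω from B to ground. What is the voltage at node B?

V_B ≈ 6.21 mV

The second stage (R3 + R4 = 42.40 Ω) loads node A in parallel with R2.
Effective lower resistance at A: R2 ‖ 42.40 = 3.130 Ω.
So V_A = 38.3 × 0.2395 = 9.173 mV.
Then the unloaded second divider: V_B = V_A × R4/(R3+R4) = 9.173 × 0.6769 = 6.209 mV.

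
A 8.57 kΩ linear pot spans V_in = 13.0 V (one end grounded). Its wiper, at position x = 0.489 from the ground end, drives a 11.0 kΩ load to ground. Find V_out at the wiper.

V_out ≈ 5.32 V

Split the track: R_lower = x·R_p = 4.191 kΩ, R_upper = (1−x)·R_p = 4.379 kΩ.
Lower segment in parallel with the load: 4.191 ‖ 11.0 = 3.035 kΩ.
V_out = 13.0 × 3.035/(4.379 + 3.035) = 5.321 V.
(Unloaded: V_out = x·V_in = 6.36 V.)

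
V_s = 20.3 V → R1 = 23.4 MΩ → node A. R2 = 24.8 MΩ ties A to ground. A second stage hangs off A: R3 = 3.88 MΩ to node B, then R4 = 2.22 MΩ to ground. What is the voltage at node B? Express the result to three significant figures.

V_B ≈ 1.28 V

Looking into the second stage from A: R3 + R4 = 6.100 MΩ appears in parallel with R2.
Effective lower resistance at A: R2 ‖ 6.100 = 4.896 MΩ.
First divider: V_A = V_s · 4.896/(23.4 + 4.896) = 3.512 V.
Then the unloaded second divider: V_B = V_A × R4/(R3+R4) = 3.512 × 0.3639 = 1.278 V.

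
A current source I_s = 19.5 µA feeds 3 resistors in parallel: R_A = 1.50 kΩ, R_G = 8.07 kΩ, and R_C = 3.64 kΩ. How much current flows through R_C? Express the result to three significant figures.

I ≈ 5.03 µA

Conductances: ΣG = 1/1.50 + 1/8.07 + 1/3.64 = 1.065 (1/kΩ).
R_C takes the fraction G_k/ΣG = 0.2747/1.065 = 0.2579, so I = 19.5 × 0.2579 = 5.029 µA.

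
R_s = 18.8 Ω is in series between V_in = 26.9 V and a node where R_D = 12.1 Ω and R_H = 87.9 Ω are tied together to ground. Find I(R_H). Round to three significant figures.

I ≈ 0.111 A

Equivalent of the parallel group: R_p = 10.64 Ω.
V_A = 26.9 × 10.64/29.44 = 9.720 V.
I(R_H) = V_A / R_H = 9.720/87.9 = 0.1106 A.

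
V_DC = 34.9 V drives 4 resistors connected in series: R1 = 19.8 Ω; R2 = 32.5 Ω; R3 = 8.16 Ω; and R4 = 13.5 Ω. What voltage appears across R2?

Total series resistance ΣR = 19.8 + 32.5 + 8.16 + 13.5 = 73.96 Ω.
Voltage divider: V = V_DC · (32.50 / 73.96) = 34.9 × 0.4394 = 15.34 V.

V ≈ 15.3 V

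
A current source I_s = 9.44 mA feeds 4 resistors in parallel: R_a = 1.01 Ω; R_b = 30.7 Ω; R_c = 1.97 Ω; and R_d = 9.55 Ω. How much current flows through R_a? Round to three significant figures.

I ≈ 5.72 mA

ΣG = 1/1.01 + 1/30.7 + 1/1.97 + 1/9.55 = 1.635.
Current divider: I(R_a) = I_s · G_k/ΣG = 9.44 × (0.9901/1.635) = 9.44 × 0.6056 = 5.717 mA.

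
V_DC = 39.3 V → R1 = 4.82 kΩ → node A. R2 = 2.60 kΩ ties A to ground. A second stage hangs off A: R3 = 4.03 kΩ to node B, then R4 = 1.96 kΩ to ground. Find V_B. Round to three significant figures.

V_B ≈ 3.51 V

The second stage (R3 + R4 = 5.990 kΩ) loads node A in parallel with R2.
R2 ‖ (R3+R4) = 1.813 kΩ.
So V_A = 39.3 × 0.2733 = 10.74 V.
Then the unloaded second divider: V_B = V_A × R4/(R3+R4) = 10.74 × 0.3272 = 3.515 V.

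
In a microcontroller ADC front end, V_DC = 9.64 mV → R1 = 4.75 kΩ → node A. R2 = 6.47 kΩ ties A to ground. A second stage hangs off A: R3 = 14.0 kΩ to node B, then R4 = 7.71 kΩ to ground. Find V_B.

Looking into the second stage from A: R3 + R4 = 21.71 kΩ appears in parallel with R2.
R2 ‖ (R3+R4) = 4.985 kΩ.
V_A = 9.64 × 4.985/(4.75 + 4.985) = 4.936 mV.
V_B = V_A × 0.3551 = 1.753 mV.

V_B ≈ 1.75 mV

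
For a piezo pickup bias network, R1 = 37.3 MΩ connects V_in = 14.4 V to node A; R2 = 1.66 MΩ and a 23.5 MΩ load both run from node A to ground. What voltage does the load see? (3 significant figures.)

The load sits in parallel with R2, giving an effective lower resistance R2' = R2·R_L/(R2+R_L) = 1.550 MΩ.
Then V_out = V_in · R2'/(R1 + R2') = 14.4 × 1.550/38.85 = 0.5747 V.

V_out ≈ 0.575 V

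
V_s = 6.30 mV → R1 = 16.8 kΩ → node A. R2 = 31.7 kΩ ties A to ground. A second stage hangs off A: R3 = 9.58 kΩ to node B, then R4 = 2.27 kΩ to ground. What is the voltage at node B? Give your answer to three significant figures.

V_B ≈ 0.409 mV

Looking into the second stage from A: R3 + R4 = 11.85 kΩ appears in parallel with R2.
Effective lower resistance at A: R2 ‖ 11.85 = 8.626 kΩ.
So V_A = 6.30 × 0.3392 = 2.137 mV.
Stage 2 is unloaded, so V_B = V_A · R4/(R3+R4) = 2.137 × 2.27/11.85 = 0.4094 mV.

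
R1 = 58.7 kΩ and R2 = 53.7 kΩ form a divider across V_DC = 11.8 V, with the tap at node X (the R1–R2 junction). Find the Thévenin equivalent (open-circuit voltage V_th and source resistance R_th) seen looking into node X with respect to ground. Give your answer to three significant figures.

V_th is the unloaded tap voltage: V_DC · R2/(R1+R2) = 11.8 × 0.4778 = 5.638 V.
Looking into X with the source shorted: R_th = R1·R2/(R1+R2) = 58.70 × 53.7/112.4 = 28.04 kΩ.

V_th ≈ 5.64 V, R_th ≈ 28.0 kΩ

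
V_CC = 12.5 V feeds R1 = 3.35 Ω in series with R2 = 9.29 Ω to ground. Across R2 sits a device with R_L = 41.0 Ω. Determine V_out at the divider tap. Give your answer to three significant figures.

The load sits in parallel with R2, giving an effective lower resistance R2' = R2·R_L/(R2+R_L) = 7.574 Ω.
Now apply the divider: V_out = 12.5 × 0.6933 = 8.667 V.

V_out ≈ 8.67 V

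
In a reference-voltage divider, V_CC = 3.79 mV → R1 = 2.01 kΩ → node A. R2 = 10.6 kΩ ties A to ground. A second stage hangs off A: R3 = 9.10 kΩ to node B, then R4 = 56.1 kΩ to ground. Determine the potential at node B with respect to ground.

V_B ≈ 2.67 mV

The second stage (R3 + R4 = 65.20 kΩ) loads node A in parallel with R2.
R2 ‖ (R3+R4) = 9.118 kΩ.
So V_A = 3.79 × 0.8194 = 3.105 mV.
Then the unloaded second divider: V_B = V_A × R4/(R3+R4) = 3.105 × 0.8604 = 2.672 mV.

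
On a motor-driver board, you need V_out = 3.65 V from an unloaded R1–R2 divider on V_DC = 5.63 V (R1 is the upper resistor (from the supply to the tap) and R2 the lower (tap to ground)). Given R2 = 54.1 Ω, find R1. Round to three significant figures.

R1 ≈ 29.3 Ω

V_out/V_DC = R2/(R1+R2) = 0.6483.
Rearranging, R1 = R2·(1−k)/k = 54.1 × 0.5425 = 29.35 Ω.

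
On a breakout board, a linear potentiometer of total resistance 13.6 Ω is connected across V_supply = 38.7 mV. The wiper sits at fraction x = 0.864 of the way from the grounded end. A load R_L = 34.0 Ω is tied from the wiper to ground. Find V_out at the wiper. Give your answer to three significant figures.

Lower segment x·R_p = 11.75 Ω; upper segment (1−x)·R_p = 1.850 Ω.
(x·R_p) ‖ R_L = 8.732 Ω.
Loaded-divider output: V_out = 38.7 × 0.8252 = 31.94 mV.

V_out ≈ 31.9 mV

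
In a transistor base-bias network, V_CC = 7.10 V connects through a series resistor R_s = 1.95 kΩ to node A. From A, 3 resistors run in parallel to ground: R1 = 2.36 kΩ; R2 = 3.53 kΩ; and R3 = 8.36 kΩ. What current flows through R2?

I ≈ 0.770 mA

Combine the parallel branches: R_p = (1/2.36 + 1/3.53 + 1/8.36)⁻¹ = 1.210 kΩ.
V_A = 7.10 × 1.210/3.160 = 2.718 V.
I(R2) = V_A / R2 = 2.718/3.53 = 0.7701 mA.
(Equivalently: I_total = 2.247 mA, then current-divider fraction G_k/ΣG = 0.3427.)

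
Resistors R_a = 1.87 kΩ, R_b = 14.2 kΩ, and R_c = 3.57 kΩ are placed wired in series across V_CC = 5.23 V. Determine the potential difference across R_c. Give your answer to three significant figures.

V ≈ 0.951 V

Series total: ΣR = 1.87 + 14.2 + 3.57 = 19.64 kΩ.
Voltage divider: V = V_CC · (3.570 / 19.64) = 5.23 × 0.1818 = 0.9507 V.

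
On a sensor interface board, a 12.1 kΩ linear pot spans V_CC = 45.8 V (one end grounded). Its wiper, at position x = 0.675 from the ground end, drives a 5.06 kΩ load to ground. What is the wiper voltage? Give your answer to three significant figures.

The pot divides into 3.932 kΩ above the wiper and 8.168 kΩ below.
Lower segment in parallel with the load: 8.168 ‖ 5.06 = 3.124 kΩ.
Then V_out = V_CC · 3.124/(3.932 + 3.124) = 20.28 V.

V_out ≈ 20.3 V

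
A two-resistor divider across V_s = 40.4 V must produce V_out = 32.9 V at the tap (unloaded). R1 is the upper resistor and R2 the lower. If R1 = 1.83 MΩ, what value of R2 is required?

The divider ratio is R2/(R1+R2) = 32.9/40.4 = 0.8144.
Rearranging, R2 = R1·k/(1−k) = 1.83 × 4.387 = 8.028 MΩ.

R2 ≈ 8.03 MΩ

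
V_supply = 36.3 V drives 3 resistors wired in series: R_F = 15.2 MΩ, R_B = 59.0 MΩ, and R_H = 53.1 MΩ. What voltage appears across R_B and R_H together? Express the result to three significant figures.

Total series resistance ΣR = 15.2 + 59.0 + 53.1 = 127.3 MΩ.
R_{R_B..R_H} = 59.0 + 53.1 = 112.1 MΩ.
By the voltage-divider rule, V = 36.3 × 112.1/127.3 = 31.97 V.

V ≈ 32.0 V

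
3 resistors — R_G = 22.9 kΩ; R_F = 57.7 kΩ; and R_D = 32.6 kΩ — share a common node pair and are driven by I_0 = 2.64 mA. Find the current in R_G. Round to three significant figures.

I ≈ 1.26 mA

ΣG = 1/22.9 + 1/57.7 + 1/32.6 = 0.09167.
By the current-divider rule, I = I_0 · G_k/ΣG = 2.64 × 0.4763 = 1.258 mA.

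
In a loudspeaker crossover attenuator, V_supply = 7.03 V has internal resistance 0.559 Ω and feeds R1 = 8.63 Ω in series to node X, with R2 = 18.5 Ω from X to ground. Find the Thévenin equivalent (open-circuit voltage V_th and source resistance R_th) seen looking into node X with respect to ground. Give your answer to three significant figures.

R1' = 0.559 + 8.63 = 9.189 Ω (source resistance + R1).
V_th is the unloaded tap voltage: V_supply · R2/(R1'+R2) = 7.03 × 0.6681 = 4.697 V.
With V_supply suppressed (replaced by a short), R_th = R1' ‖ R2 = (9.189 × 18.5)/(9.189 + 18.5) = 6.139 Ω.

V_th ≈ 4.70 V, R_th ≈ 6.14 Ω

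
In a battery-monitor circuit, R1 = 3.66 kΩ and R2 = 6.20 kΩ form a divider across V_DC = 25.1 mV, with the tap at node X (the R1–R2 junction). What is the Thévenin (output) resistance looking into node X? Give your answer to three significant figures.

With V_DC suppressed (replaced by a short), R_th = R1 ‖ R2 = (3.660 × 6.20)/(3.660 + 6.20) = 2.301 kΩ.

R_th ≈ 2.30 kΩ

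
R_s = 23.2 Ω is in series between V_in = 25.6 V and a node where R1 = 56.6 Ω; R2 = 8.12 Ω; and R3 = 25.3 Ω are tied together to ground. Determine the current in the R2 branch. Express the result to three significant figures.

I ≈ 0.608 A

Parallel bank: R_p = 1/(1/56.6 + 1/8.12 + 1/25.3) = 5.545 Ω.
Node voltage V_A = V_in · R_p/(R_s + R_p) = 25.6 × 0.1929 = 4.938 V.
I(R2) = V_A / R2 = 4.938/8.12 = 0.6082 A.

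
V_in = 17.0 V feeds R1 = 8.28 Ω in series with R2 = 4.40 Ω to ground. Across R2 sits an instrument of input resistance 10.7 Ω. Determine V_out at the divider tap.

V_out ≈ 4.65 V

First combine the lower leg with the load: R2 ‖ R_L = 3.118 Ω.
Voltage divider with the loaded lower leg: V_out = 17.0 × 3.118/(8.28 + 3.118) = 17.0 × 0.2735 = 4.650 V.
(Unloaded it would be 5.90 V; the load pulls it down.)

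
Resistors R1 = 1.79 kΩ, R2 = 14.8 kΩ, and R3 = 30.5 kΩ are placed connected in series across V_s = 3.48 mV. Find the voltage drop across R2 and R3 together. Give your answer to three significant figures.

Series total: ΣR = 1.79 + 14.8 + 30.5 = 47.09 kΩ.
R_{R2..R3} = 14.8 + 30.5 = 45.30 kΩ.
V = V_s · R/ΣR = 3.48 × 0.9620 = 3.348 mV.

V ≈ 3.35 mV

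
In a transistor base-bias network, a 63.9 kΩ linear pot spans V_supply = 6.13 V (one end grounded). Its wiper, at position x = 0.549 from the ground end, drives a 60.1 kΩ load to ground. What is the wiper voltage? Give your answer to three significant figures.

V_out ≈ 2.66 V

Split the track: R_lower = x·R_p = 35.08 kΩ, R_upper = (1−x)·R_p = 28.82 kΩ.
R_L loads the lower segment: effective lower R = 22.15 kΩ.
V_out = 6.13 × 22.15/(28.82 + 22.15) = 2.664 V.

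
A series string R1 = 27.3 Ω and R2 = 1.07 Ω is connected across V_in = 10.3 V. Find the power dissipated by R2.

P ≈ 0.141 W

The common current is I = 10.3/28.37 = 0.3631 A.
V(R2) = I·R = 0.3885 V; P = V·I = 0.3885 × 0.3631 = 0.1410 W.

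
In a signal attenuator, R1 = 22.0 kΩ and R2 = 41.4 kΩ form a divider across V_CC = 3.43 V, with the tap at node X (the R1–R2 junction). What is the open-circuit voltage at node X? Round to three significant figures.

With X open, the divider is unloaded: V_th = 3.43 × 41.4/63.40 = 2.240 V.

V_th ≈ 2.24 V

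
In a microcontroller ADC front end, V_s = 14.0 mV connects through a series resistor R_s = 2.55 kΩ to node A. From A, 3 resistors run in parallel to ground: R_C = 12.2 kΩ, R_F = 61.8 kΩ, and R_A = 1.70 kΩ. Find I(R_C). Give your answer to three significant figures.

I ≈ 0.417 µA

Parallel bank: R_p = 1/(1/12.2 + 1/61.8 + 1/1.70) = 1.457 kΩ.
V_A by voltage divider: V_A = 14.0 × 1.457/(2.55 + 1.457) = 5.090 mV.
I(R_C) = V_A / R_C = 5.090/12.2 = 0.4172 µA.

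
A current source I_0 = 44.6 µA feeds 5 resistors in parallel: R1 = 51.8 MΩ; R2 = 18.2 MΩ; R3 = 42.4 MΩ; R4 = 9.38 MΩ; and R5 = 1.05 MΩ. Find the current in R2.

Total conductance ΣG = 1/51.8 + 1/18.2 + 1/42.4 + 1/9.38 + 1/1.05 = 1.157 (units of 1/MΩ).
R2 takes the fraction G_k/ΣG = 0.05495/1.157 = 0.04750, so I = 44.6 × 0.04750 = 2.118 µA.

I ≈ 2.12 µA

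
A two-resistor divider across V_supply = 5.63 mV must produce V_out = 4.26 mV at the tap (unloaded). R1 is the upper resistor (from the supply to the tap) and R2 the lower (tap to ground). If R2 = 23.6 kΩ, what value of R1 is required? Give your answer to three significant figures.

V_out/V_supply = R2/(R1+R2) = 0.7567.
So R1 = R2 · (V_supply/V_out − 1) = 23.6 × (5.63/4.26 − 1) = 23.6 × 0.3216 = 7.590 kΩ.

R1 ≈ 7.59 kΩ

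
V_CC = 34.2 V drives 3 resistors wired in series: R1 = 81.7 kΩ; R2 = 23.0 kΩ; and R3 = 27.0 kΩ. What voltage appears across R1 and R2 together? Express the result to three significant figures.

V ≈ 27.2 V

Total series resistance ΣR = 81.7 + 23.0 + 27.0 = 131.7 kΩ.
R_{R1..R2} = 81.7 + 23.0 = 104.7 kΩ.
Voltage divider: V = V_CC · (104.7 / 131.7) = 34.2 × 0.7950 = 27.19 V.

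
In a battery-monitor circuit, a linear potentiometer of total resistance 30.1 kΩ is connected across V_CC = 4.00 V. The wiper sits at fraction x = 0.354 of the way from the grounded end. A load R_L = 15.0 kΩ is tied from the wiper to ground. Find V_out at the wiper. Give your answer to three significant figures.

V_out ≈ 0.971 V

Lower segment x·R_p = 10.66 kΩ; upper segment (1−x)·R_p = 19.44 kΩ.
Lower segment in parallel with the load: 10.66 ‖ 15.0 = 6.230 kΩ.
V_out = 4.00 × 6.230/(19.44 + 6.230) = 0.9706 V.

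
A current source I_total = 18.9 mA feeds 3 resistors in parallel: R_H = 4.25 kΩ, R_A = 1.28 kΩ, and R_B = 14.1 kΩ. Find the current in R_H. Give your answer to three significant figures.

I ≈ 4.09 mA

ΣG = 1/4.25 + 1/1.28 + 1/14.1 = 1.087.
R_H takes the fraction G_k/ΣG = 0.2353/1.087 = 0.2164, so I = 18.9 × 0.2164 = 4.089 mA.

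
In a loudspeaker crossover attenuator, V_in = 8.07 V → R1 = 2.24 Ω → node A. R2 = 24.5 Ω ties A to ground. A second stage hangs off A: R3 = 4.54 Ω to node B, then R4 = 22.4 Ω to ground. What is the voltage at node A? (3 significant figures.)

V_A ≈ 6.87 V

Node A sees R2 in parallel with the series input of stage 2, R3 + R4 = 26.94 Ω.
Effective lower resistance at A: R2 ‖ 26.94 = 12.83 Ω.
V_A = 8.07 × 12.83/(2.24 + 12.83) = 6.871 V.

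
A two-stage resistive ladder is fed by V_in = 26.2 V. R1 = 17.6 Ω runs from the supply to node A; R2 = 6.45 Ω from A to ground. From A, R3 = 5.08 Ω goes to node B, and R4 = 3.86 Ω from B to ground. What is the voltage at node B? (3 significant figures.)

V_B ≈ 1.99 V

Node A sees R2 in parallel with the series input of stage 2, R3 + R4 = 8.940 Ω.
R2 ‖ (R3+R4) = 3.747 Ω.
First divider: V_A = V_in · 3.747/(17.6 + 3.747) = 4.599 V.
Stage 2 is unloaded, so V_B = V_A · R4/(R3+R4) = 4.599 × 3.86/8.940 = 1.986 V.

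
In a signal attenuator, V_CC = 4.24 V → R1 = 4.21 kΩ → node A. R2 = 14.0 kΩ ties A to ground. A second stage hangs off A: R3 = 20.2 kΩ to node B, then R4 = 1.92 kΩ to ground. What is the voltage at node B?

V_B ≈ 0.247 V

Node A sees R2 in parallel with the series input of stage 2, R3 + R4 = 22.12 kΩ.
R2 ‖ (R3+R4) = 8.574 kΩ.
V_A = 4.24 × 8.574/(4.21 + 8.574) = 2.844 V.
Then the unloaded second divider: V_B = V_A × R4/(R3+R4) = 2.844 × 0.08680 = 0.2468 V.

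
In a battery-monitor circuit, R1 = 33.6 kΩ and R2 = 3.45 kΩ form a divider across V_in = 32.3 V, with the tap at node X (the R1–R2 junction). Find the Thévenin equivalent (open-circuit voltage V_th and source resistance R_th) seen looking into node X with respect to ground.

V_th ≈ 3.01 V, R_th ≈ 3.13 kΩ

V_th is the unloaded tap voltage: V_in · R2/(R1+R2) = 32.3 × 0.09312 = 3.008 V.
Looking into X with the source shorted: R_th = R1·R2/(R1+R2) = 33.60 × 3.45/37.05 = 3.129 kΩ.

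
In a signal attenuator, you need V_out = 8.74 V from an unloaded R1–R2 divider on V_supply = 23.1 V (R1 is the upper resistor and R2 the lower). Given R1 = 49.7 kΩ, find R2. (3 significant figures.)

R2 ≈ 30.2 kΩ

V_out/V_supply = R2/(R1+R2) = 0.3784.
Rearranging, R2 = R1·k/(1−k) = 49.7 × 0.6086 = 30.25 kΩ.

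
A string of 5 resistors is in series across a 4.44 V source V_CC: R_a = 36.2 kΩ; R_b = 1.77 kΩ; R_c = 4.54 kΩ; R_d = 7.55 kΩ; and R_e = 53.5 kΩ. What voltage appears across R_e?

ΣR = 36.2 + 1.77 + 4.54 + 7.55 + 53.5 = 103.6 kΩ.
Voltage divider: V = V_CC · (53.50 / 103.6) = 4.44 × 0.5166 = 2.294 V.

V ≈ 2.29 V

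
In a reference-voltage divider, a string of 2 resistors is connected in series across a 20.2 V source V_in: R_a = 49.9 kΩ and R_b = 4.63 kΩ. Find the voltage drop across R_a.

V ≈ 18.5 V

ΣR = 49.9 + 4.63 = 54.53 kΩ.
By the voltage-divider rule, V = 20.2 × 49.90/54.53 = 18.48 V.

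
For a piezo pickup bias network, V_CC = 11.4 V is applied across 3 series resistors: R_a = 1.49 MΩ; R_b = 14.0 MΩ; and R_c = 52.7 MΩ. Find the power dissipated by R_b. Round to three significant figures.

P ≈ 0.391 µW

Series current I = V_CC/ΣR = 11.4/68.19 = 0.1672 µA.
P = I²R = 0.02795 × 14.0 = 0.3913 µW.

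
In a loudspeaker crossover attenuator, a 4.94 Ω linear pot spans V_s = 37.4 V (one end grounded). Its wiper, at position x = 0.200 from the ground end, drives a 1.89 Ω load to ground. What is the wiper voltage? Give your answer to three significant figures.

Lower segment x·R_p = 0.9880 Ω; upper segment (1−x)·R_p = 3.952 Ω.
Lower segment in parallel with the load: 0.9880 ‖ 1.89 = 0.6488 Ω.
Loaded-divider output: V_out = 37.4 × 0.1410 = 5.274 V.

V_out ≈ 5.27 V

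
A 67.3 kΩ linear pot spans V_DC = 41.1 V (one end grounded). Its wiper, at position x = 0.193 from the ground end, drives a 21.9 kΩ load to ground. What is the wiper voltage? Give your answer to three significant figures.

V_out ≈ 5.36 V

The pot divides into 54.31 kΩ above the wiper and 12.99 kΩ below.
(x·R_p) ‖ R_L = 8.153 kΩ.
Then V_out = V_DC · 8.153/(54.31 + 8.153) = 5.365 V.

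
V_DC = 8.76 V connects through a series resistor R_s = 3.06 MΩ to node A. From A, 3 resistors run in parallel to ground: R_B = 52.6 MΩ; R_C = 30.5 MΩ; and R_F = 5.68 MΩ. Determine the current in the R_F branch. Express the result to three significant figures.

I ≈ 0.909 µA

Equivalent of the parallel group: R_p = 4.389 MΩ.
Node voltage V_A = V_DC · R_p/(R_s + R_p) = 8.76 × 0.5892 = 5.161 V.
Branch current I = V_A/R_F = 5.161/5.68 = 0.9087 µA.
(Equivalently: I_total = 1.176 µA, then current-divider fraction G_k/ΣG = 0.7727.)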